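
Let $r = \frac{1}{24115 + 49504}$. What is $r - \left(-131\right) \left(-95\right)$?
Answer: $- \frac{916188454}{73619} \approx -12445.0$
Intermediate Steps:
$r = \frac{1}{73619} \approx 1.3583 \cdot 10^{-5}$
$r - \left(-131\right) \left(-95\right) = \frac{1}{73619} - \left(-131\right) \left(-95\right) = \frac{1}{73619} - 12445 = - \frac{916188454}{73619}$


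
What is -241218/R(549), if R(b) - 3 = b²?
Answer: -40203/50234 ≈ -0.80031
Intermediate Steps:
R(b) = 3 + b²
-241218/R(549) = -241218/(3 + 549²) = -241218/(3 + 301401) = -241218/301404 = -241218*1/301404 = -40203/50234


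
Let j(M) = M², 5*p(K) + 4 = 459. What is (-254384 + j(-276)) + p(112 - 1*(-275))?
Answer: -178117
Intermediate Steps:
p(K) = 91 (p(K) = -⅘ + (⅕)*459 = -⅘ + 459/5 = 91)
(-254384 + j(-276)) + p(112 - 1*(-275)) = (-254384 + (-276)²) + 91 = (-254384 + 76176) + 91 = -178208 + 91 = -178117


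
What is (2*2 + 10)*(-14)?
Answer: -196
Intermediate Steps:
(2*2 + 10)*(-14) = (4 + 10)*(-14) = 14*(-14) = -196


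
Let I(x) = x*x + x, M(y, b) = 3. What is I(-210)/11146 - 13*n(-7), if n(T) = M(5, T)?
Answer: -195402/5573 ≈ -35.062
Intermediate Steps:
I(x) = x + x**2 (I(x) = x**2 + x = x + x**2)
n(T) = 3
I(-210)/11146 - 13*n(-7) = -210*(1 - 210)/11146 - 13*3 = -210*(-209)*(1/11146) - 1*39 = 43890*(1/11146) - 39 = 21945/5573 - 39 = -195402/5573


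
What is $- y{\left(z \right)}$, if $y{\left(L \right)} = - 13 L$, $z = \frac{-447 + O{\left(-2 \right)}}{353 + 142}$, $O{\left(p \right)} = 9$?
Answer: $- \frac{1898}{165} \approx -11.503$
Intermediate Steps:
$z = - \frac{146}{165}$ ($z = \frac{-447 + 9}{353 + 142} = - \frac{438}{495} = \left(-438\right) \frac{1}{495} = - \frac{146}{165} \approx -0.88485$)
$- y{\left(z \right)} = - \frac{\left(-13\right) \left(-146\right)}{165} = \left(-1\right) \frac{1898}{165} = - \frac{1898}{165}$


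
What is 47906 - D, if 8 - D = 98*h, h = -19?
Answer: 46036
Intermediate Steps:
D = 1870 (D = 8 - 98*(-19) = 8 - 1*(-1862) = 8 + 1862 = 1870)
47906 - D = 47906 - 1*1870 = 47906 - 1870 = 46036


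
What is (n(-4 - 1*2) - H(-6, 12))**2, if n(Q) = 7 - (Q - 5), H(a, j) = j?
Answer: 36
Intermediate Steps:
n(Q) = 12 - Q (n(Q) = 7 - (-5 + Q) = 7 + (5 - Q) = 12 - Q)
(n(-4 - 1*2) - H(-6, 12))**2 = ((12 - (-4 - 1*2)) - 1*12)**2 = ((12 - (-4 - 2)) - 12)**2 = ((12 - 1*(-6)) - 12)**2 = ((12 + 6) - 12)**2 = (18 - 12)**2 = 6**2 = 36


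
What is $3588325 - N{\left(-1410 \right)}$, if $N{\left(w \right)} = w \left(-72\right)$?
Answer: $3486805$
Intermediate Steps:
$N{\left(w \right)} = - 72 w$
$3588325 - N{\left(-1410 \right)} = 3588325 - \left(-72\right) \left(-1410\right) = 3588325 - 101520 = 3486805$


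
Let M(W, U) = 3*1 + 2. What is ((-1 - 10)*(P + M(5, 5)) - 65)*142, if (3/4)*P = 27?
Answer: -73272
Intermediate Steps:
M(W, U) = 5 (M(W, U) = 3 + 2 = 5)
P = 36 (P = (4/3)*27 = 36)
((-1 - 10)*(P + M(5, 5)) - 65)*142 = ((-1 - 10)*(36 + 5) - 65)*142 = (-11*41 - 65)*142 = (-451 - 65)*142 = -516*142 = -73272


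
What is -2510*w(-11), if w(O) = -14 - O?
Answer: 7530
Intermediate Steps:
-2510*w(-11) = -2510*(-14 - 1*(-11)) = -2510*(-14 + 11) = -2510*(-3) = 7530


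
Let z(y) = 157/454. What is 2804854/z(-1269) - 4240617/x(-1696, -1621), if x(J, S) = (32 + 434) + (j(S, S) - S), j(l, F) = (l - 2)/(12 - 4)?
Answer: 19188687996316/2366461 ≈ 8.1086e+6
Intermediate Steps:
j(l, F) = -¼ + l/8 (j(l, F) = (-2 + l)/8 = (-2 + l)*(⅛) = -¼ + l/8)
x(J, S) = 1863/4 - 7*S/8 (x(J, S) = (32 + 434) + ((-¼ + S/8) - S) = 466 + (-¼ - 7*S/8) = 1863/4 - 7*S/8)
z(y) = 157/454 (z(y) = 157*(1/454) = 157/454)
2804854/z(-1269) - 4240617/x(-1696, -1621) = 2804854/(157/454) - 4240617/(1863/4 - 7/8*(-1621)) = 2804854*(454/157) - 4240617/(1863/4 + 11347/8) = 1273403716/157 - 4240617/15073/8 = 1273403716/157 - 4240617*8/15073 = 1273403716/157 - 33924936/15073 = 19188687996316/2366461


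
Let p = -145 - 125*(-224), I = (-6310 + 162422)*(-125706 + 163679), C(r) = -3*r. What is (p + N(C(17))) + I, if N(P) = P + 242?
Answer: 5928069022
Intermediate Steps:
I = 5928040976 (I = 156112*37973 = 5928040976)
p = 27855 (p = -145 + 28000 = 27855)
N(P) = 242 + P
(p + N(C(17))) + I = (27855 + (242 - 3*17)) + 5928040976 = (27855 + (242 - 51)) + 5928040976 = (27855 + 191) + 5928040976 = 28046 + 5928040976 = 5928069022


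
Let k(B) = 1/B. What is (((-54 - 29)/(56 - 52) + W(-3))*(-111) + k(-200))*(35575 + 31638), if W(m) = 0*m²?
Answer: 30961601237/200 ≈ 1.5481e+8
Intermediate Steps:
W(m) = 0
(((-54 - 29)/(56 - 52) + W(-3))*(-111) + k(-200))*(35575 + 31638) = (((-54 - 29)/(56 - 52) + 0)*(-111) + 1/(-200))*(35575 + 31638) = ((-83/4 + 0)*(-111) - 1/200)*67213 = (-83/4*(-111) - 1/200)*67213 = (9213/4 - 1/200)*67213 = (460649/200)*67213 = 30961601237/200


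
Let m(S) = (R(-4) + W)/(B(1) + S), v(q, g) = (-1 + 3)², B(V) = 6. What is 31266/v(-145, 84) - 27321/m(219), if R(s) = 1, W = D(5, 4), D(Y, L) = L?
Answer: -2443257/2 ≈ -1.2216e+6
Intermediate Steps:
W = 4
v(q, g) = 4 (v(q, g) = 2² = 4)
m(S) = 5/(6 + S) (m(S) = (1 + 4)/(6 + S) = 5/(6 + S))
31266/v(-145, 84) - 27321/m(219) = 31266/4 - 27321/(5/(6 + 219)) = 31266*(¼) - 27321/(5/225) = 15633/2 - 27321/(5*(1/225)) = 15633/2 - 27321/1/45 = 15633/2 - 27321*45 = 15633/2 - 1229445 = -2443257/2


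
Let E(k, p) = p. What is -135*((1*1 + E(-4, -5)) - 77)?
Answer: 10935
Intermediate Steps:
-135*((1*1 + E(-4, -5)) - 77) = -135*((1*1 - 5) - 77) = -135*((1 - 5) - 77) = -135*(-4 - 77) = -135*(-81) = 10935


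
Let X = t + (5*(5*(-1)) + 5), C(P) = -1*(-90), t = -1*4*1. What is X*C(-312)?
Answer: -2160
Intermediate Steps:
t = -4 (t = -4*1 = -4)
C(P) = 90
X = -24 (X = -4 + (5*(5*(-1)) + 5) = -4 + (5*(-5) + 5) = -4 + (-25 + 5) = -4 - 20 = -24)
X*C(-312) = -24*90 = -2160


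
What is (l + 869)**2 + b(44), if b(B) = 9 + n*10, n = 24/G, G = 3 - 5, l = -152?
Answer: 513978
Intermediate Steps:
G = -2
n = -12 (n = 24/(-2) = 24*(-1/2) = -12)
b(B) = -111 (b(B) = 9 - 12*10 = 9 - 120 = -111)
(l + 869)**2 + b(44) = (-152 + 869)**2 - 111 = 717**2 - 111 = 514089 - 111 = 513978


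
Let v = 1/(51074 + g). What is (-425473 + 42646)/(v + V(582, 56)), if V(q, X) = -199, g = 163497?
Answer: 82143572217/42699628 ≈ 1923.8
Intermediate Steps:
v = 1/214571 (v = 1/(51074 + 163497) = 1/214571 ≈ 4.6605e-6)
(-425473 + 42646)/(v + V(582, 56)) = (-425473 + 42646)/(1/214571 - 199) = -382827/(-42699628/214571) = -382827*(-214571/42699628) = 82143572217/42699628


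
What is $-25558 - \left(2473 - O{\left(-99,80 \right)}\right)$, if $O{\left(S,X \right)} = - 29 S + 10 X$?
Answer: $-24360$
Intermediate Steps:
$-25558 - \left(2473 - O{\left(-99,80 \right)}\right) = -25558 - \left(2473 - \left(\left(-29\right) \left(-99\right) + 10 \cdot 80\right)\right) = -25558 - \left(2473 - \left(2871 + 800\right)\right) = -25558 - \left(2473 - 3671\right) = -25558 - -1198 = -25558 + 1198 = -24360$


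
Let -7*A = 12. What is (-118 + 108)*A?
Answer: 120/7 ≈ 17.143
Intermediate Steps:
A = -12/7 (A = -⅐*12 = -12/7 ≈ -1.7143)
(-118 + 108)*A = (-118 + 108)*(-12/7) = -10*(-12/7) = 120/7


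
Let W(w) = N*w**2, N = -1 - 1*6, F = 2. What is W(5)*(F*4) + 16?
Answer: -1384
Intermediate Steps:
N = -7 (N = -1 - 6 = -7)
W(w) = -7*w**2
W(5)*(F*4) + 16 = (-7*5**2)*(2*4) + 16 = -7*25*8 + 16 = -175*8 + 16 = -1400 + 16 = -1384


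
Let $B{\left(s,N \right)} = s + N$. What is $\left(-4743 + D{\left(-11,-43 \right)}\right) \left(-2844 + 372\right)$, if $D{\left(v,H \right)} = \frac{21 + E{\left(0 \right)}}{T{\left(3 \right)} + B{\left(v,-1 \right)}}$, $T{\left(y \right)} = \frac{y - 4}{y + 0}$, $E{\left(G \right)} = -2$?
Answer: $\frac{433954656}{37} \approx 1.1729 \cdot 10^{7}$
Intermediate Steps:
$B{\left(s,N \right)} = N + s$
$T{\left(y \right)} = \frac{-4 + y}{y}$
$D{\left(v,H \right)} = \frac{19}{- \frac{4}{3} + v}$ ($D{\left(v,H \right)} = \frac{21 - 2}{\frac{-4 + 3}{3} + \left(-1 + v\right)} = \frac{19}{\frac{1}{3} \left(-1\right) + \left(-1 + v\right)} = \frac{19}{- \frac{1}{3} + \left(-1 + v\right)} = \frac{19}{- \frac{4}{3} + v}$)
$\left(-4743 + D{\left(-11,-43 \right)}\right) \left(-2844 + 372\right) = \left(-4743 + \frac{57}{-4 + 3 \left(-11\right)}\right) \left(-2844 + 372\right) = \left(-4743 + \frac{57}{-4 - 33}\right) \left(-2472\right) = \left(-4743 + \frac{57}{-37}\right) \left(-2472\right) = \left(-4743 + 57 \left(- \frac{1}{37}\right)\right) \left(-2472\right) = \left(-4743 - \frac{57}{37}\right) \left(-2472\right) = \left(- \frac{175548}{37}\right) \left(-2472\right) = \frac{433954656}{37}$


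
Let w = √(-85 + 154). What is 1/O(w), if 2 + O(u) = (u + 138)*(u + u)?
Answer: -17/654706 + 69*√69/1309412 ≈ 0.00041175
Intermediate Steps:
w = √69 ≈ 8.3066
O(u) = -2 + 2*u*(138 + u) (O(u) = -2 + (u + 138)*(u + u) = -2 + (138 + u)*(2*u) = -2 + 2*u*(138 + u))
1/O(w) = 1/(-2 + 2*(√69)² + 276*√69) = 1/(-2 + 2*69 + 276*√69) = 1/(-2 + 138 + 276*√69) = 1/(136 + 276*√69)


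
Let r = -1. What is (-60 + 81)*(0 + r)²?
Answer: 21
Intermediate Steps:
(-60 + 81)*(0 + r)² = (-60 + 81)*(0 - 1)² = 21*(-1)² = 21*1 = 21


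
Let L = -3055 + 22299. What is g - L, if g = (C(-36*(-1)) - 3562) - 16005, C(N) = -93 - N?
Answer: -38940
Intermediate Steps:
g = -19696 (g = ((-93 - (-36)*(-1)) - 3562) - 16005 = ((-93 - 1*36) - 3562) - 16005 = ((-93 - 36) - 3562) - 16005 = (-129 - 3562) - 16005 = -3691 - 16005 = -19696)
L = 19244
g - L = -19696 - 1*19244 = -19696 - 19244 = -38940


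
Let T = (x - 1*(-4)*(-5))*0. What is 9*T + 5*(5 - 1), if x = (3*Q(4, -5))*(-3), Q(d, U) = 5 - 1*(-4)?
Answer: 20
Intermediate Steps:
Q(d, U) = 9 (Q(d, U) = 5 + 4 = 9)
x = -81 (x = (3*9)*(-3) = 27*(-3) = -81)
T = 0 (T = (-81 - 1*(-4)*(-5))*0 = (-81 + 4*(-5))*0 = (-81 - 20)*0 = -101*0 = 0)
9*T + 5*(5 - 1) = 9*0 + 5*(5 - 1) = 0 + 5*4 = 0 + 20 = 20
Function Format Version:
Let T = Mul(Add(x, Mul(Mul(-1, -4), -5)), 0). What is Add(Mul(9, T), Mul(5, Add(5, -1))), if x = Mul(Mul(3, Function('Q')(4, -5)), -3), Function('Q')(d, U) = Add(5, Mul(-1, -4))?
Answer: 20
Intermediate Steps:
Function('Q')(d, U) = 9 (Function('Q')(d, U) = Add(5, 4) = 9)
x = -81 (x = Mul(Mul(3, 9), -3) = Mul(27, -3) = -81)
T = 0 (T = Mul(Add(-81, Mul(Mul(-1, -4), -5)), 0) = Mul(Add(-81, Mul(4, -5)), 0) = Mul(Add(-81, -20), 0) = Mul(-101, 0) = 0)
Add(Mul(9, T), Mul(5, Add(5, -1))) = Add(Mul(9, 0), Mul(5, Add(5, -1))) = Add(0, Mul(5, 4)) = Add(0, 20) = 20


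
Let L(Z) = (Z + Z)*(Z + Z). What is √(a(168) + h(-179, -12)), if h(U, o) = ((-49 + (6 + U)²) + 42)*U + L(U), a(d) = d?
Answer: I*√5227706 ≈ 2286.4*I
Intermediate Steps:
L(Z) = 4*Z² (L(Z) = (2*Z)*(2*Z) = 4*Z²)
h(U, o) = 4*U² + U*(-7 + (6 + U)²) (h(U, o) = ((-49 + (6 + U)²) + 42)*U + 4*U² = (-7 + (6 + U)²)*U + 4*U² = U*(-7 + (6 + U)²) + 4*U² = 4*U² + U*(-7 + (6 + U)²))
√(a(168) + h(-179, -12)) = √(168 - 179*(29 + (-179)² + 16*(-179))) = √(168 - 179*(29 + 32041 - 2864)) = √(168 - 179*29206) = √(168 - 5227874) = √(-5227706) = I*√5227706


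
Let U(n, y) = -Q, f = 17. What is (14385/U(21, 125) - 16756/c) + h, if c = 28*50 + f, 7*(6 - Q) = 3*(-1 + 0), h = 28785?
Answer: 112802446/4251 ≈ 26536.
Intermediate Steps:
Q = 45/7 (Q = 6 - 3*(-1 + 0)/7 = 6 - 3*(-1)/7 = 6 - ⅐*(-3) = 6 + 3/7 = 45/7 ≈ 6.4286)
U(n, y) = -45/7 (U(n, y) = -1*45/7 = -45/7)
c = 1417 (c = 28*50 + 17 = 1400 + 17 = 1417)
(14385/U(21, 125) - 16756/c) + h = (14385/(-45/7) - 16756/1417) + 28785 = (14385*(-7/45) - 16756*1/1417) + 28785 = (-6713/3 - 16756/1417) + 28785 = -9562589/4251 + 28785 = 112802446/4251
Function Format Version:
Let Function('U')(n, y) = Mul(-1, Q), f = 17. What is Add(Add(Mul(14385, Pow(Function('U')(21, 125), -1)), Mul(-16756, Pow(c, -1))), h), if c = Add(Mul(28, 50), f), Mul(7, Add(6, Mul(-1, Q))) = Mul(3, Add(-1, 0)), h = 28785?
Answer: Rational(112802446, 4251) ≈ 26536.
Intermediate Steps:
Q = Rational(45, 7) (Q = Add(6, Mul(Rational(-1, 7), Mul(3, Add(-1, 0)))) = Add(6, Mul(Rational(-1, 7), Mul(3, -1))) = Add(6, Mul(Rational(-1, 7), -3)) = Add(6, Rational(3, 7)) = Rational(45, 7) ≈ 6.4286)
Function('U')(n, y) = Rational(-45, 7) (Function('U')(n, y) = Mul(-1, Rational(45, 7)) = Rational(-45, 7))
c = 1417 (c = Add(Mul(28, 50), 17) = Add(1400, 17) = 1417)
Add(Add(Mul(14385, Pow(Function('U')(21, 125), -1)), Mul(-16756, Pow(c, -1))), h) = Add(Add(Mul(14385, Pow(Rational(-45, 7), -1)), Mul(-16756, Pow(1417, -1))), 28785) = Add(Add(Mul(14385, Rational(-7, 45)), Mul(-16756, Rational(1, 1417))), 28785) = Add(Add(Rational(-6713, 3), Rational(-16756, 1417)), 28785) = Add(Rational(-9562589, 4251), 28785) = Rational(112802446, 4251)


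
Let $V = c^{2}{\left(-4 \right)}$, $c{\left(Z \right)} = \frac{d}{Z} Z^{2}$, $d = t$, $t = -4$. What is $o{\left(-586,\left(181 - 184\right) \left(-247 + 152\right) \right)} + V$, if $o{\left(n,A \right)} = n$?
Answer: $-330$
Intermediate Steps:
$d = -4$
$c{\left(Z \right)} = - 4 Z$ ($c{\left(Z \right)} = - \frac{4}{Z} Z^{2} = - 4 Z$)
$V = 256$ ($V = \left(\left(-4\right) \left(-4\right)\right)^{2} = 16^{2} = 256$)
$o{\left(-586,\left(181 - 184\right) \left(-247 + 152\right) \right)} + V = -586 + 256 = -330$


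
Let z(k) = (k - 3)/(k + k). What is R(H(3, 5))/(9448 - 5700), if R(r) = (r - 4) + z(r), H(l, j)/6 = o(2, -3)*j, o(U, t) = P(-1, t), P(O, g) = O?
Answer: -669/74960 ≈ -0.0089248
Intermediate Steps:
o(U, t) = -1
z(k) = (-3 + k)/(2*k) (z(k) = (-3 + k)/((2*k)) = (-3 + k)*(1/(2*k)) = (-3 + k)/(2*k))
H(l, j) = -6*j (H(l, j) = 6*(-j) = -6*j)
R(r) = -4 + r + (-3 + r)/(2*r) (R(r) = (r - 4) + (-3 + r)/(2*r) = (-4 + r) + (-3 + r)/(2*r) = -4 + r + (-3 + r)/(2*r))
R(H(3, 5))/(9448 - 5700) = (-7/2 - 6*5 - 3/(2*((-6*5))))/(9448 - 5700) = (-7/2 - 30 - 3/2/(-30))/3748 = (-7/2 - 30 - 3/2*(-1/30))/3748 = (-7/2 - 30 + 1/20)/3748 = (1/3748)*(-669/20) = -669/74960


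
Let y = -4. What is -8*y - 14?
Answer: 18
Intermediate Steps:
-8*y - 14 = -8*(-4) - 14 = 32 - 14 = 18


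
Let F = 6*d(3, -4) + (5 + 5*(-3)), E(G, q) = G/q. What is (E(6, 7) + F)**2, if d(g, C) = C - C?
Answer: 4096/49 ≈ 83.592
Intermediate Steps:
d(g, C) = 0
F = -10 (F = 6*0 + (5 + 5*(-3)) = 0 + (5 - 15) = 0 - 10 = -10)
(E(6, 7) + F)**2 = (6/7 - 10)**2 = (-64/7)**2 = 4096/49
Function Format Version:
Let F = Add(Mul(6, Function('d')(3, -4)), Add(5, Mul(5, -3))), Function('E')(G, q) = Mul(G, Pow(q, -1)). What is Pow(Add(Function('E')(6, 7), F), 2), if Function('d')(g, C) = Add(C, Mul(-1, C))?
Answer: Rational(4096, 49) ≈ 83.592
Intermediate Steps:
Function('d')(g, C) = 0
F = -10 (F = Add(Mul(6, 0), Add(5, Mul(5, -3))) = Add(0, Add(5, -15)) = Add(0, -10) = -10)
Pow(Add(Function('E')(6, 7), F), 2) = Pow(Add(Mul(6, Pow(7, -1)), -10), 2) = Pow(Add(Mul(6, Rational(1, 7)), -10), 2) = Pow(Add(Rational(6, 7), -10), 2) = Pow(Rational(-64, 7), 2) = Rational(4096, 49)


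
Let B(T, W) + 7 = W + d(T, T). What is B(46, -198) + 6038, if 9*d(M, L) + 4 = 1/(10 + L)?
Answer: 2939609/504 ≈ 5832.6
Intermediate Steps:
d(M, L) = -4/9 + 1/(9*(10 + L))
B(T, W) = -7 + W + (-39 - 4*T)/(9*(10 + T)) (B(T, W) = -7 + (W + (-39 - 4*T)/(9*(10 + T))) = -7 + W + (-39 - 4*T)/(9*(10 + T)))
B(46, -198) + 6038 = (-39 - 4*46 + 9*(-7 - 198)*(10 + 46))/(9*(10 + 46)) + 6038 = (⅑)*(-39 - 184 + 9*(-205)*56)/56 + 6038 = (⅑)*(1/56)*(-39 - 184 - 103320) + 6038 = (⅑)*(1/56)*(-103543) + 6038 = -103543/504 + 6038 = 2939609/504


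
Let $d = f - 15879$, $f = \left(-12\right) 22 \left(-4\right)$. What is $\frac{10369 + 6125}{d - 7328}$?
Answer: $- \frac{16494}{22151} \approx -0.74462$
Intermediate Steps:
$f = 1056$ ($f = \left(-264\right) \left(-4\right) = 1056$)
$d = -14823$ ($d = 1056 - 15879 = -14823$)
$\frac{10369 + 6125}{d - 7328} = \frac{10369 + 6125}{-14823 - 7328} = \frac{16494}{-22151} = 16494 \left(- \frac{1}{22151}\right) = - \frac{16494}{22151}$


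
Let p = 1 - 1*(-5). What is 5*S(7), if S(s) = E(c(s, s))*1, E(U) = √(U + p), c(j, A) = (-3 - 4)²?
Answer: 5*√55 ≈ 37.081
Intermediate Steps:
p = 6 (p = 1 + 5 = 6)
c(j, A) = 49 (c(j, A) = (-7)² = 49)
E(U) = √(6 + U) (E(U) = √(U + 6) = √(6 + U))
S(s) = √55 (S(s) = √(6 + 49)*1 = √55*1 = √55)
5*S(7) = 5*√55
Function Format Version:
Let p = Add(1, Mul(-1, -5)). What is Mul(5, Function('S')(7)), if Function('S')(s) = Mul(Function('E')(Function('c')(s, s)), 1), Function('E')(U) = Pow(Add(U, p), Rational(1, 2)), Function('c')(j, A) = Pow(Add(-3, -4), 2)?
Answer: Mul(5, Pow(55, Rational(1, 2))) ≈ 37.081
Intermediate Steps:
p = 6 (p = Add(1, 5) = 6)
Function('c')(j, A) = 49 (Function('c')(j, A) = Pow(-7, 2) = 49)
Function('E')(U) = Pow(Add(6, U), Rational(1, 2)) (Function('E')(U) = Pow(Add(U, 6), Rational(1, 2)) = Pow(Add(6, U), Rational(1, 2)))
Function('S')(s) = Pow(55, Rational(1, 2)) (Function('S')(s) = Mul(Pow(Add(6, 49), Rational(1, 2)), 1) = Mul(Pow(55, Rational(1, 2)), 1) = Pow(55, Rational(1, 2)))
Mul(5, Function('S')(7)) = Mul(5, Pow(55, Rational(1, 2)))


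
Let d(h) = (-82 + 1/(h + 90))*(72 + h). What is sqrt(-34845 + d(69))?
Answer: 2*I*sqrt(32588693)/53 ≈ 215.42*I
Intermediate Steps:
d(h) = (-82 + 1/(90 + h))*(72 + h)
sqrt(-34845 + d(69)) = sqrt(-34845 + (-531288 - 13283*69 - 82*69**2)/(90 + 69)) = sqrt(-34845 + (-531288 - 916527 - 82*4761)/159) = sqrt(-34845 + (-531288 - 916527 - 390402)/159) = sqrt(-34845 + (1/159)*(-1838217)) = sqrt(-34845 - 612739/53) = sqrt(-2459524/53) = 2*I*sqrt(32588693)/53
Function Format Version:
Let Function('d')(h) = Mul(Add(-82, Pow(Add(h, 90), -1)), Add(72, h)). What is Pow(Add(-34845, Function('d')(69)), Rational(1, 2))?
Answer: Mul(Rational(2, 53), I, Pow(32588693, Rational(1, 2))) ≈ Mul(215.42, I)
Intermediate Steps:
Function('d')(h) = Mul(Add(-82, Pow(Add(90, h), -1)), Add(72, h))
Pow(Add(-34845, Function('d')(69)), Rational(1, 2)) = Pow(Add(-34845, Mul(Pow(Add(90, 69), -1), Add(-531288, Mul(-13283, 69), Mul(-82, Pow(69, 2))))), Rational(1, 2)) = Pow(Add(-34845, Mul(Pow(159, -1), Add(-531288, -916527, Mul(-82, 4761)))), Rational(1, 2)) = Pow(Add(-34845, Mul(Rational(1, 159), Add(-531288, -916527, -390402))), Rational(1, 2)) = Pow(Add(-34845, Mul(Rational(1, 159), -1838217)), Rational(1, 2)) = Pow(Add(-34845, Rational(-612739, 53)), Rational(1, 2)) = Pow(Rational(-2459524, 53), Rational(1, 2)) = Mul(Rational(2, 53), I, Pow(32588693, Rational(1, 2)))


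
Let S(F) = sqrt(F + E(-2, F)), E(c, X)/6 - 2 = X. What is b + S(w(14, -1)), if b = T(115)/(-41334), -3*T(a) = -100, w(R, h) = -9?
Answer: -50/62001 + I*sqrt(51) ≈ -0.00080644 + 7.1414*I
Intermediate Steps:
T(a) = 100/3 (T(a) = -1/3*(-100) = 100/3)
E(c, X) = 12 + 6*X
S(F) = sqrt(12 + 7*F) (S(F) = sqrt(F + (12 + 6*F)) = sqrt(12 + 7*F))
b = -50/62001 (b = (100/3)/(-41334) = (100/3)*(-1/41334) = -50/62001 ≈ -0.00080644)
b + S(w(14, -1)) = -50/62001 + sqrt(12 + 7*(-9)) = -50/62001 + sqrt(12 - 63) = -50/62001 + sqrt(-51) = -50/62001 + I*sqrt(51)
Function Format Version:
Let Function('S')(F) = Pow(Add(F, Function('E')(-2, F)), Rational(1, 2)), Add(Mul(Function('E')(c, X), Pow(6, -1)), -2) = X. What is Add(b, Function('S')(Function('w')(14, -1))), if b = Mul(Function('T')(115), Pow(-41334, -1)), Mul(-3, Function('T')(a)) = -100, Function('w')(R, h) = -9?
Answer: Add(Rational(-50, 62001), Mul(I, Pow(51, Rational(1, 2)))) ≈ Add(-0.00080644, Mul(7.1414, I))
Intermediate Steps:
Function('T')(a) = Rational(100, 3) (Function('T')(a) = Mul(Rational(-1, 3), -100) = Rational(100, 3))
Function('E')(c, X) = Add(12, Mul(6, X))
Function('S')(F) = Pow(Add(12, Mul(7, F)), Rational(1, 2)) (Function('S')(F) = Pow(Add(F, Add(12, Mul(6, F))), Rational(1, 2)) = Pow(Add(12, Mul(7, F)), Rational(1, 2)))
b = Rational(-50, 62001) (b = Mul(Rational(100, 3), Pow(-41334, -1)) = Mul(Rational(100, 3), Rational(-1, 41334)) = Rational(-50, 62001) ≈ -0.00080644)
Add(b, Function('S')(Function('w')(14, -1))) = Add(Rational(-50, 62001), Pow(Add(12, Mul(7, -9)), Rational(1, 2))) = Add(Rational(-50, 62001), Pow(Add(12, -63), Rational(1, 2))) = Add(Rational(-50, 62001), Pow(-51, Rational(1, 2))) = Add(Rational(-50, 62001), Mul(I, Pow(51, Rational(1, 2))))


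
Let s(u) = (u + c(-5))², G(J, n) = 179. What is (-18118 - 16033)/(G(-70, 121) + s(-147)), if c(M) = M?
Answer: -2627/1791 ≈ -1.4668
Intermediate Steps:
s(u) = (-5 + u)² (s(u) = (u - 5)² = (-5 + u)²)
(-18118 - 16033)/(G(-70, 121) + s(-147)) = (-18118 - 16033)/(179 + (-5 - 147)²) = -34151/(179 + (-152)²) = -34151/(179 + 23104) = -34151/23283 = -34151*1/23283 = -2627/1791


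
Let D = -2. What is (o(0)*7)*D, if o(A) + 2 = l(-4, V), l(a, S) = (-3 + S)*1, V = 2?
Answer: 42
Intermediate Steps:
l(a, S) = -3 + S
o(A) = -3 (o(A) = -2 + (-3 + 2) = -2 - 1 = -3)
(o(0)*7)*D = -3*7*(-2) = -21*(-2) = 42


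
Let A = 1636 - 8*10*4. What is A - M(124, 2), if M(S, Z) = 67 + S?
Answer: 1125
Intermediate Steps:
A = 1316 (A = 1636 - 80*4 = 1636 - 1*320 = 1636 - 320 = 1316)
A - M(124, 2) = 1316 - (67 + 124) = 1316 - 1*191 = 1316 - 191 = 1125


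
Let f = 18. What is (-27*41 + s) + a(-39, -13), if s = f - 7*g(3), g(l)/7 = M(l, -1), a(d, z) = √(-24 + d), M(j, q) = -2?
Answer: -991 + 3*I*√7 ≈ -991.0 + 7.9373*I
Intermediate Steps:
g(l) = -14 (g(l) = 7*(-2) = -14)
s = 116 (s = 18 - 7*(-14) = 18 + 98 = 116)
(-27*41 + s) + a(-39, -13) = (-27*41 + 116) + √(-24 - 39) = (-1107 + 116) + √(-63) = -991 + 3*I*√7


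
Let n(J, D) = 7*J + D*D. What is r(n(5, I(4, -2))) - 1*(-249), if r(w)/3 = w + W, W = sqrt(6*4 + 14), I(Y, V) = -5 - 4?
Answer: 597 + 3*sqrt(38) ≈ 615.49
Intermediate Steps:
I(Y, V) = -9
n(J, D) = D**2 + 7*J (n(J, D) = 7*J + D**2 = D**2 + 7*J)
W = sqrt(38) (W = sqrt(24 + 14) = sqrt(38) ≈ 6.1644)
r(w) = 3*w + 3*sqrt(38) (r(w) = 3*(w + sqrt(38)) = 3*w + 3*sqrt(38))
r(n(5, I(4, -2))) - 1*(-249) = (3*((-9)**2 + 7*5) + 3*sqrt(38)) - 1*(-249) = (3*(81 + 35) + 3*sqrt(38)) + 249 = (3*116 + 3*sqrt(38)) + 249 = (348 + 3*sqrt(38)) + 249 = 597 + 3*sqrt(38)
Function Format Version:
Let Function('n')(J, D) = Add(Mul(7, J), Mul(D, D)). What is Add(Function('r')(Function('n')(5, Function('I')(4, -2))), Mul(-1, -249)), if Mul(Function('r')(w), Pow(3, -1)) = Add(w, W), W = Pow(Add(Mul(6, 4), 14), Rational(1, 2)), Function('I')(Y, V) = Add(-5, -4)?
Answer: Add(597, Mul(3, Pow(38, Rational(1, 2)))) ≈ 615.49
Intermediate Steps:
Function('I')(Y, V) = -9
Function('n')(J, D) = Add(Pow(D, 2), Mul(7, J)) (Function('n')(J, D) = Add(Mul(7, J), Pow(D, 2)) = Add(Pow(D, 2), Mul(7, J)))
W = Pow(38, Rational(1, 2)) (W = Pow(Add(24, 14), Rational(1, 2)) = Pow(38, Rational(1, 2)) ≈ 6.1644)
Function('r')(w) = Add(Mul(3, w), Mul(3, Pow(38, Rational(1, 2)))) (Function('r')(w) = Mul(3, Add(w, Pow(38, Rational(1, 2)))) = Add(Mul(3, w), Mul(3, Pow(38, Rational(1, 2)))))
Add(Function('r')(Function('n')(5, Function('I')(4, -2))), Mul(-1, -249)) = Add(Add(Mul(3, Add(Pow(-9, 2), Mul(7, 5))), Mul(3, Pow(38, Rational(1, 2)))), Mul(-1, -249)) = Add(Add(Mul(3, Add(81, 35)), Mul(3, Pow(38, Rational(1, 2)))), 249) = Add(Add(Mul(3, 116), Mul(3, Pow(38, Rational(1, 2)))), 249) = Add(Add(348, Mul(3, Pow(38, Rational(1, 2)))), 249) = Add(597, Mul(3, Pow(38, Rational(1, 2))))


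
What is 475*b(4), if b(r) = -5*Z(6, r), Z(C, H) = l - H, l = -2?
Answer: 14250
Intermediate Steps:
Z(C, H) = -2 - H
b(r) = 10 + 5*r (b(r) = -5*(-2 - r) = 10 + 5*r)
475*b(4) = 475*(10 + 5*4) = 475*(10 + 20) = 475*30 = 14250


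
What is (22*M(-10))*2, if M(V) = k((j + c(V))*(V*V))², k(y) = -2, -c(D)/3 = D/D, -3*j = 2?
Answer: 176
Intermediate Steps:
j = -⅔ (j = -⅓*2 = -⅔ ≈ -0.66667)
c(D) = -3 (c(D) = -3*D/D = -3*1 = -3)
M(V) = 4 (M(V) = (-2)² = 4)
(22*M(-10))*2 = (22*4)*2 = 88*2 = 176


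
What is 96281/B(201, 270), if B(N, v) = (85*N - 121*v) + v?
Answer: -96281/15315 ≈ -6.2867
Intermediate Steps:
B(N, v) = -120*v + 85*N (B(N, v) = (-121*v + 85*N) + v = -120*v + 85*N)
96281/B(201, 270) = 96281/(-120*270 + 85*201) = 96281/(-32400 + 17085) = 96281/(-15315) = 96281*(-1/15315) = -96281/15315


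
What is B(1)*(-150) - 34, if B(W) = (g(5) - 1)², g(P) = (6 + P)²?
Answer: -2160034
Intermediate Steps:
B(W) = 14400 (B(W) = ((6 + 5)² - 1)² = (11² - 1)² = (121 - 1)² = 120² = 14400)
B(1)*(-150) - 34 = 14400*(-150) - 34 = -2160000 - 34 = -2160034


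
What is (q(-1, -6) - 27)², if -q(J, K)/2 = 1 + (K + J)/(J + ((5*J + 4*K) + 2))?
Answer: 3481/4 ≈ 870.25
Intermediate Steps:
q(J, K) = -2 - 2*(J + K)/(2 + 4*K + 6*J) (q(J, K) = -2*(1 + (K + J)/(J + ((5*J + 4*K) + 2))) = -2*(1 + (J + K)/(J + ((4*K + 5*J) + 2))) = -2*(1 + (J + K)/(J + (2 + 4*K + 5*J))) = -2*(1 + (J + K)/(2 + 4*K + 6*J)) = -2 - 2*(J + K)/(2 + 4*K + 6*J))
(q(-1, -6) - 27)² = ((-2 - 7*(-1) - 5*(-6))/(1 + 2*(-6) + 3*(-1)) - 27)² = ((-2 + 7 + 30)/(1 - 12 - 3) - 27)² = (35/(-14) - 27)² = (-1/14*35 - 27)² = (-5/2 - 27)² = (-59/2)² = 3481/4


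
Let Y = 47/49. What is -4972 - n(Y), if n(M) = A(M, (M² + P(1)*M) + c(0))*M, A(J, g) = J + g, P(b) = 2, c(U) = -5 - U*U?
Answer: -584815139/117649 ≈ -4970.8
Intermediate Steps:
Y = 47/49 (Y = 47*(1/49) = 47/49 ≈ 0.95918)
c(U) = -5 - U²
n(M) = M*(-5 + M² + 3*M) (n(M) = (M + ((M² + 2*M) + (-5 - 1*0²)))*M = (M + ((M² + 2*M) + (-5 - 1*0)))*M = (M + ((M² + 2*M) + (-5 + 0)))*M = (M + ((M² + 2*M) - 5))*M = (M + (-5 + M² + 2*M))*M = (-5 + M² + 3*M)*M = M*(-5 + M² + 3*M))
-4972 - n(Y) = -4972 - 47*(-5 + (47/49)² + 3*(47/49))/49 = -4972 - 47*(-5 + 2209/2401 + 141/49)/49 = -4972 - 47*(-2887)/(49*2401) = -4972 - 1*(-135689/117649) = -4972 + 135689/117649 = -584815139/117649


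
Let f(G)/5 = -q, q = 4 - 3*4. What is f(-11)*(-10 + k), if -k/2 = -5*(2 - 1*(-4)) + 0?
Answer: 2000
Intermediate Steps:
q = -8 (q = 4 - 12 = -8)
f(G) = 40 (f(G) = 5*(-1*(-8)) = 5*8 = 40)
k = 60 (k = -2*(-5*(2 - 1*(-4)) + 0) = -2*(-5*(2 + 4) + 0) = -2*(-5*6 + 0) = -2*(-30 + 0) = -2*(-30) = 60)
f(-11)*(-10 + k) = 40*(-10 + 60) = 40*50 = 2000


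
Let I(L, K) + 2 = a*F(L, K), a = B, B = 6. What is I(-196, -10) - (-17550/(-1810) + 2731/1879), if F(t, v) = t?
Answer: -404428578/340099 ≈ -1189.2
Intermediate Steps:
a = 6
I(L, K) = -2 + 6*L
I(-196, -10) - (-17550/(-1810) + 2731/1879) = (-2 + 6*(-196)) - (-17550/(-1810) + 2731/1879) = (-2 - 1176) - (-17550*(-1/1810) + 2731*(1/1879)) = -1178 - (1755/181 + 2731/1879) = -1178 - 1*3791956/340099 = -1178 - 3791956/340099 = -404428578/340099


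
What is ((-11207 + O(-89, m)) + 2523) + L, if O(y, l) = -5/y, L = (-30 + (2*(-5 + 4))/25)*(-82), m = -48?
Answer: -13833679/2225 ≈ -6217.4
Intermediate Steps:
L = 61664/25 (L = (-30 + (2*(-1))*(1/25))*(-82) = (-30 - 2*1/25)*(-82) = (-30 - 2/25)*(-82) = -752/25*(-82) = 61664/25 ≈ 2466.6)
((-11207 + O(-89, m)) + 2523) + L = ((-11207 - 5/(-89)) + 2523) + 61664/25 = ((-11207 - 5*(-1/89)) + 2523) + 61664/25 = ((-11207 + 5/89) + 2523) + 61664/25 = (-997418/89 + 2523) + 61664/25 = -772871/89 + 61664/25 = -13833679/2225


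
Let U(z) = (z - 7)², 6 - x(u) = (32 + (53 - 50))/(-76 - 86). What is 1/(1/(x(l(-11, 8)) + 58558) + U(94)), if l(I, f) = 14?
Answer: 9487403/71810153469 ≈ 0.00013212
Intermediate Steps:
x(u) = 1007/162 (x(u) = 6 - (32 + (53 - 50))/(-76 - 86) = 6 - (32 + 3)/(-162) = 6 - 35*(-1)/162 = 6 - 1*(-35/162) = 6 + 35/162 = 1007/162)
U(z) = (-7 + z)²
1/(1/(x(l(-11, 8)) + 58558) + U(94)) = 1/(1/(1007/162 + 58558) + (-7 + 94)²) = 1/(1/(9487403/162) + 87²) = 1/(162/9487403 + 7569) = 1/(71810153469/9487403) = 9487403/71810153469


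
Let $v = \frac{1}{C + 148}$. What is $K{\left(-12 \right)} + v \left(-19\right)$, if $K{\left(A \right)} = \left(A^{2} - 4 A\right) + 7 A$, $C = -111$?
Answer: $\frac{3977}{37} \approx 107.49$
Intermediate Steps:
$K{\left(A \right)} = A^{2} + 3 A$
$v = \frac{1}{37}$ ($v = \frac{1}{-111 + 148} = \frac{1}{37} \approx 0.027027$)
$K{\left(-12 \right)} + v \left(-19\right) = - 12 \left(3 - 12\right) + \frac{1}{37} \left(-19\right) = \left(-12\right) \left(-9\right) - \frac{19}{37} = 108 - \frac{19}{37} = \frac{3977}{37}$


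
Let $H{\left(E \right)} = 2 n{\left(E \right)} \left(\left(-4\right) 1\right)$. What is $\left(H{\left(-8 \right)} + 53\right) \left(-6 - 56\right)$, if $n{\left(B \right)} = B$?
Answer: $-7254$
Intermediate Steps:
$H{\left(E \right)} = - 8 E$ ($H{\left(E \right)} = 2 E \left(\left(-4\right) 1\right) = 2 E \left(-4\right) = - 8 E$)
$\left(H{\left(-8 \right)} + 53\right) \left(-6 - 56\right) = \left(\left(-8\right) \left(-8\right) + 53\right) \left(-6 - 56\right) = \left(64 + 53\right) \left(-6 - 56\right) = 117 \left(-6 - 56\right) = 117 \left(-62\right) = -7254$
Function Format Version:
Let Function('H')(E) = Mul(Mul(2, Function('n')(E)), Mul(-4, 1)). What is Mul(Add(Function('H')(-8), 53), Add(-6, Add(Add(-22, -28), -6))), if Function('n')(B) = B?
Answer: -7254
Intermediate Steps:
Function('H')(E) = Mul(-8, E) (Function('H')(E) = Mul(Mul(2, E), Mul(-4, 1)) = Mul(Mul(2, E), -4) = Mul(-8, E))
Mul(Add(Function('H')(-8), 53), Add(-6, Add(Add(-22, -28), -6))) = Mul(Add(Mul(-8, -8), 53), Add(-6, Add(Add(-22, -28), -6))) = Mul(Add(64, 53), Add(-6, Add(-50, -6))) = Mul(117, Add(-6, -56)) = Mul(117, -62) = -7254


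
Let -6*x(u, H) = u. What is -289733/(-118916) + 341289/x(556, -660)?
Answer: -60836811199/16529324 ≈ -3680.5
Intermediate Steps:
x(u, H) = -u/6
-289733/(-118916) + 341289/x(556, -660) = -289733/(-118916) + 341289/((-⅙*556)) = -289733*(-1/118916) + 341289/(-278/3) = 289733/118916 + 341289*(-3/278) = 289733/118916 - 1023867/278 = -60836811199/16529324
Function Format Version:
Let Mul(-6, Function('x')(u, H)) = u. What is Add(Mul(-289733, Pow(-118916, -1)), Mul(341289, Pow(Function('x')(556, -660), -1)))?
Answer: Rational(-60836811199, 16529324) ≈ -3680.5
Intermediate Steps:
Function('x')(u, H) = Mul(Rational(-1, 6), u)
Add(Mul(-289733, Pow(-118916, -1)), Mul(341289, Pow(Function('x')(556, -660), -1))) = Add(Mul(-289733, Pow(-118916, -1)), Mul(341289, Pow(Mul(Rational(-1, 6), 556), -1))) = Add(Mul(-289733, Rational(-1, 118916)), Mul(341289, Pow(Rational(-278, 3), -1))) = Add(Rational(289733, 118916), Mul(341289, Rational(-3, 278))) = Add(Rational(289733, 118916), Rational(-1023867, 278)) = Rational(-60836811199, 16529324)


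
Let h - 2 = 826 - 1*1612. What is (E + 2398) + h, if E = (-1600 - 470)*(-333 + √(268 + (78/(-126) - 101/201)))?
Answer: 690924 - 2070*√58702854/469 ≈ 6.5711e+5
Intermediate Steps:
h = -784 (h = 2 + (826 - 1*1612) = 2 + (826 - 1612) = 2 - 786 = -784)
E = 689310 - 2070*√58702854/469 (E = -2070*(-333 + √(268 + (78*(-1/126) - 101*1/201))) = -2070*(-333 + √(268 + (-13/21 - 101/201))) = -2070*(-333 + √(268 - 526/469)) = -2070*(-333 + √(125166/469)) = -2070*(-333 + √58702854/469) = 689310 - 2070*√58702854/469 ≈ 6.5549e+5)
(E + 2398) + h = ((689310 - 2070*√58702854/469) + 2398) - 784 = (691708 - 2070*√58702854/469) - 784 = 690924 - 2070*√58702854/469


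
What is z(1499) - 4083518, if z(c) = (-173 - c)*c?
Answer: -6589846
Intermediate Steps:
z(c) = c*(-173 - c)
z(1499) - 4083518 = -1*1499*(173 + 1499) - 4083518 = -1*1499*1672 - 4083518 = -2506328 - 4083518 = -6589846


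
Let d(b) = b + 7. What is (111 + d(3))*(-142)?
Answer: -17182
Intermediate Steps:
d(b) = 7 + b
(111 + d(3))*(-142) = (111 + (7 + 3))*(-142) = (111 + 10)*(-142) = 121*(-142) = -17182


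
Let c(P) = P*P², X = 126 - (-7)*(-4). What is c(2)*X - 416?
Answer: 368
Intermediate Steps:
X = 98 (X = 126 - 1*28 = 126 - 28 = 98)
c(P) = P³
c(2)*X - 416 = 2³*98 - 416 = 8*98 - 416 = 784 - 416 = 368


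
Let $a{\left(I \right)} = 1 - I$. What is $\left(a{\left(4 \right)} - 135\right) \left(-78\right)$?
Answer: $10764$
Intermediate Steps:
$\left(a{\left(4 \right)} - 135\right) \left(-78\right) = \left(\left(1 - 4\right) - 135\right) \left(-78\right) = \left(-3 - 135\right) \left(-78\right) = \left(-138\right) \left(-78\right) = 10764$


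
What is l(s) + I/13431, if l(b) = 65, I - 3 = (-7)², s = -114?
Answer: 873067/13431 ≈ 65.004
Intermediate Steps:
I = 52 (I = 3 + (-7)² = 3 + 49 = 52)
l(s) + I/13431 = 65 + 52/13431 = 873067/13431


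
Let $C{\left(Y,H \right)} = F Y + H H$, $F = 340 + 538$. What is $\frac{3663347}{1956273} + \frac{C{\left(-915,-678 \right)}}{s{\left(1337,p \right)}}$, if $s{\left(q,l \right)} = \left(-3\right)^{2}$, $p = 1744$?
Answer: $- \frac{24900395265}{652091} \approx -38185.0$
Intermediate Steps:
$s{\left(q,l \right)} = 9$
$F = 878$
$C{\left(Y,H \right)} = H^{2} + 878 Y$ ($C{\left(Y,H \right)} = 878 Y + H H = 878 Y + H^{2} = H^{2} + 878 Y$)
$\frac{3663347}{1956273} + \frac{C{\left(-915,-678 \right)}}{s{\left(1337,p \right)}} = \frac{3663347}{1956273} + \frac{\left(-678\right)^{2} + 878 \left(-915\right)}{9} = 3663347 \cdot \frac{1}{1956273} + \left(459684 - 803370\right) \frac{1}{9} = \frac{3663347}{1956273} - \frac{114562}{3} = - \frac{24900395265}{652091}$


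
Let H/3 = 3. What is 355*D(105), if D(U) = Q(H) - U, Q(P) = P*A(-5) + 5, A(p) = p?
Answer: -51475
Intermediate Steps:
H = 9 (H = 3*3 = 9)
Q(P) = 5 - 5*P (Q(P) = P*(-5) + 5 = -5*P + 5 = 5 - 5*P)
D(U) = -40 - U (D(U) = (5 - 5*9) - U = (5 - 45) - U = -40 - U)
355*D(105) = 355*(-40 - 1*105) = 355*(-40 - 105) = 355*(-145) = -51475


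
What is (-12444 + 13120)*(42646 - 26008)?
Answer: 11247288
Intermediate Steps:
(-12444 + 13120)*(42646 - 26008) = 676*16638 = 11247288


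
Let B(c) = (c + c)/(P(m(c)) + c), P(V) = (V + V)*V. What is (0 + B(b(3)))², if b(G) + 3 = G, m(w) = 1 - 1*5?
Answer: 0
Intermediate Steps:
m(w) = -4 (m(w) = 1 - 5 = -4)
b(G) = -3 + G
P(V) = 2*V² (P(V) = (2*V)*V = 2*V²)
B(c) = 2*c/(32 + c) (B(c) = (c + c)/(2*(-4)² + c) = (2*c)/(2*16 + c) = (2*c)/(32 + c) = 2*c/(32 + c))
(0 + B(b(3)))² = (0 + 2*(-3 + 3)/(32 + (-3 + 3)))² = (0 + 2*0/(32 + 0))² = (0 + 2*0/32)² = (0 + 2*0*(1/32))² = (0 + 0)² = 0² = 0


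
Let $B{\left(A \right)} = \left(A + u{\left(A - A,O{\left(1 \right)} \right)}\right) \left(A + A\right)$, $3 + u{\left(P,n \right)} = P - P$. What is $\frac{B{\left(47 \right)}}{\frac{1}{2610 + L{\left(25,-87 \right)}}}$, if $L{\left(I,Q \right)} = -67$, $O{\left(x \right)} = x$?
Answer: $10517848$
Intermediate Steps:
$u{\left(P,n \right)} = -3$ ($u{\left(P,n \right)} = -3 + \left(P - P\right) = -3 + 0 = -3$)
$B{\left(A \right)} = 2 A \left(-3 + A\right)$ ($B{\left(A \right)} = \left(A - 3\right) \left(A + A\right) = \left(-3 + A\right) 2 A = 2 A \left(-3 + A\right)$)
$\frac{B{\left(47 \right)}}{\frac{1}{2610 + L{\left(25,-87 \right)}}} = \frac{2 \cdot 47 \left(-3 + 47\right)}{\frac{1}{2610 - 67}} = \frac{2 \cdot 47 \cdot 44}{\frac{1}{2543}} = 4136 \frac{1}{\frac{1}{2543}} = 4136 \cdot 2543 = 10517848$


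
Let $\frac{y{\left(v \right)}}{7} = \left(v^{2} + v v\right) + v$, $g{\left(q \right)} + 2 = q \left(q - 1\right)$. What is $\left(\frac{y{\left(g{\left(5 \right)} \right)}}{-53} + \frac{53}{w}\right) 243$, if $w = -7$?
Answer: $- \frac{8612649}{371} \approx -23215.0$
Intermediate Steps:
$g{\left(q \right)} = -2 + q \left(-1 + q\right)$ ($g{\left(q \right)} = -2 + q \left(q - 1\right) = -2 + q \left(-1 + q\right)$)
$y{\left(v \right)} = 7 v + 14 v^{2}$ ($y{\left(v \right)} = 7 \left(\left(v^{2} + v v\right) + v\right) = 7 \left(\left(v^{2} + v^{2}\right) + v\right) = 7 \left(2 v^{2} + v\right) = 7 \left(v + 2 v^{2}\right) = 7 v + 14 v^{2}$)
$\left(\frac{y{\left(g{\left(5 \right)} \right)}}{-53} + \frac{53}{w}\right) 243 = \left(\frac{7 \left(-2 + 5^{2} - 5\right) \left(1 + 2 \left(-2 + 5^{2} - 5\right)\right)}{-53} + \frac{53}{-7}\right) 243 = \left(7 \left(-2 + 25 - 5\right) \left(1 + 2 \left(-2 + 25 - 5\right)\right) \left(- \frac{1}{53}\right) + 53 \left(- \frac{1}{7}\right)\right) 243 = \left(7 \cdot 18 \left(1 + 2 \cdot 18\right) \left(- \frac{1}{53}\right) - \frac{53}{7}\right) 243 = \left(7 \cdot 18 \left(1 + 36\right) \left(- \frac{1}{53}\right) - \frac{53}{7}\right) 243 = \left(7 \cdot 18 \cdot 37 \left(- \frac{1}{53}\right) - \frac{53}{7}\right) 243 = \left(4662 \left(- \frac{1}{53}\right) - \frac{53}{7}\right) 243 = \left(- \frac{4662}{53} - \frac{53}{7}\right) 243 = \left(- \frac{35443}{371}\right) 243 = - \frac{8612649}{371}$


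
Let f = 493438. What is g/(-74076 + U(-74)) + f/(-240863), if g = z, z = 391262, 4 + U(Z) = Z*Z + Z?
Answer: -64064437035/8270994557 ≈ -7.7457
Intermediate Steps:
U(Z) = -4 + Z + Z**2 (U(Z) = -4 + (Z*Z + Z) = -4 + (Z**2 + Z) = -4 + (Z + Z**2) = -4 + Z + Z**2)
g = 391262
g/(-74076 + U(-74)) + f/(-240863) = 391262/(-74076 + (-4 - 74 + (-74)**2)) + 493438/(-240863) = 391262/(-74076 + (-4 - 74 + 5476)) + 493438*(-1/240863) = 391262/(-74076 + 5398) - 493438/240863 = 391262/(-68678) - 493438/240863 = 391262*(-1/68678) - 493438/240863 = -195631/34339 - 493438/240863 = -64064437035/8270994557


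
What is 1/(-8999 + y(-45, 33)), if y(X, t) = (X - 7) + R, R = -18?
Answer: -1/9069 ≈ -0.00011027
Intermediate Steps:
y(X, t) = -25 + X (y(X, t) = (X - 7) - 18 = (-7 + X) - 18 = -25 + X)
1/(-8999 + y(-45, 33)) = 1/(-8999 + (-25 - 45)) = 1/(-8999 - 70) = 1/(-9069) = -1/9069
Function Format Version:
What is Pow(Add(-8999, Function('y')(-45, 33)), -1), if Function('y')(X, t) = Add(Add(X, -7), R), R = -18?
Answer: Rational(-1, 9069) ≈ -0.00011027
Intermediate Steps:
Function('y')(X, t) = Add(-25, X) (Function('y')(X, t) = Add(Add(X, -7), -18) = Add(Add(-7, X), -18) = Add(-25, X))
Pow(Add(-8999, Function('y')(-45, 33)), -1) = Pow(Add(-8999, Add(-25, -45)), -1) = Pow(Add(-8999, -70), -1) = Pow(-9069, -1) = Rational(-1, 9069)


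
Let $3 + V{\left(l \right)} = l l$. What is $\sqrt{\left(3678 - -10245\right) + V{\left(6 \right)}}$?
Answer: $2 \sqrt{3489} \approx 118.14$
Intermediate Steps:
$V{\left(l \right)} = -3 + l^{2}$ ($V{\left(l \right)} = -3 + l l = -3 + l^{2}$)
$\sqrt{\left(3678 - -10245\right) + V{\left(6 \right)}} = \sqrt{\left(3678 - -10245\right) - \left(3 - 6^{2}\right)} = \sqrt{\left(3678 + 10245\right) + \left(-3 + 36\right)} = \sqrt{13923 + 33} = \sqrt{13956} = 2 \sqrt{3489}$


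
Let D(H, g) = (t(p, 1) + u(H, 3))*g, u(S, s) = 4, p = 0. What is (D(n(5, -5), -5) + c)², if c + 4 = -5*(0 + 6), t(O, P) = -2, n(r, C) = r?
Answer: 1936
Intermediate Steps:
c = -34 (c = -4 - 5*(0 + 6) = -4 - 5*6 = -4 - 30 = -34)
D(H, g) = 2*g (D(H, g) = (-2 + 4)*g = 2*g)
(D(n(5, -5), -5) + c)² = (2*(-5) - 34)² = (-10 - 34)² = (-44)² = 1936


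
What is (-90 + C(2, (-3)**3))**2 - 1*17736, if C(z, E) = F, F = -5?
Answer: -8711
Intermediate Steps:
C(z, E) = -5
(-90 + C(2, (-3)**3))**2 - 1*17736 = (-90 - 5)**2 - 1*17736 = (-95)**2 - 17736 = 9025 - 17736 = -8711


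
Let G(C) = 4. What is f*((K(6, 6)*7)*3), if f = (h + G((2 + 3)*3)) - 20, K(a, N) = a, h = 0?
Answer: -2016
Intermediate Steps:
f = -16 (f = (0 + 4) - 20 = 4 - 20 = -16)
f*((K(6, 6)*7)*3) = -16*6*7*3 = -672*3 = -16*126 = -2016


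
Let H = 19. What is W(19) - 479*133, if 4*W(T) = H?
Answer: -254809/4 ≈ -63702.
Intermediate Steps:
W(T) = 19/4 (W(T) = (¼)*19 = 19/4)
W(19) - 479*133 = 19/4 - 479*133 = 19/4 - 63707 = -254809/4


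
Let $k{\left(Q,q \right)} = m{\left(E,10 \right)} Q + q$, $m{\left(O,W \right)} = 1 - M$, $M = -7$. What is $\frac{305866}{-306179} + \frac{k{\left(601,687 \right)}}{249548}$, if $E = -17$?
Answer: $- \frac{74645794963}{76406357092} \approx -0.97696$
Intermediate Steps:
$m{\left(O,W \right)} = 8$ ($m{\left(O,W \right)} = 1 - -7 = 1 + 7 = 8$)
$k{\left(Q,q \right)} = q + 8 Q$ ($k{\left(Q,q \right)} = 8 Q + q = q + 8 Q$)
$\frac{305866}{-306179} + \frac{k{\left(601,687 \right)}}{249548} = \frac{305866}{-306179} + \frac{687 + 8 \cdot 601}{249548} = 305866 \left(- \frac{1}{306179}\right) + \left(687 + 4808\right) \frac{1}{249548} = - \frac{305866}{306179} + 5495 \cdot \frac{1}{249548} = - \frac{305866}{306179} + \frac{5495}{249548} = - \frac{74645794963}{76406357092}$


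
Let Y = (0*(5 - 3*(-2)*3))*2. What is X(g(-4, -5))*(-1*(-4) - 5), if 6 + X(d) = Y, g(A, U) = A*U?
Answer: 6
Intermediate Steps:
Y = 0 (Y = (0*(5 - (-6)*3))*2 = (0*(5 - 1*(-18)))*2 = (0*(5 + 18))*2 = (0*23)*2 = 0*2 = 0)
X(d) = -6 (X(d) = -6 + 0 = -6)
X(g(-4, -5))*(-1*(-4) - 5) = -6*(-1*(-4) - 5) = -6*(4 - 5) = -6*(-1) = 6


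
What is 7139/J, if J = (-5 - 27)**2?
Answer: 7139/1024 ≈ 6.9717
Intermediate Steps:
J = 1024 (J = (-32)**2 = 1024)
7139/J = 7139/1024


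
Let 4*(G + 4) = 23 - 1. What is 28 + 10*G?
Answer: 43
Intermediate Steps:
G = 3/2 (G = -4 + (23 - 1)/4 = -4 + (¼)*22 = -4 + 11/2 = 3/2 ≈ 1.5000)
28 + 10*G = 28 + 10*(3/2) = 28 + 15 = 43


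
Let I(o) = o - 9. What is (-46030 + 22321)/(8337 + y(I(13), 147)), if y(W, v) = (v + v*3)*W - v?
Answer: -1129/502 ≈ -2.2490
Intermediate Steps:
I(o) = -9 + o
y(W, v) = -v + 4*W*v (y(W, v) = (v + 3*v)*W - v = (4*v)*W - v = 4*W*v - v = -v + 4*W*v)
(-46030 + 22321)/(8337 + y(I(13), 147)) = (-46030 + 22321)/(8337 + 147*(-1 + 4*(-9 + 13))) = -23709/(8337 + 147*(-1 + 4*4)) = -23709/(8337 + 147*(-1 + 16)) = -23709/(8337 + 147*15) = -23709/(8337 + 2205) = -23709/10542 = -23709*1/10542 = -1129/502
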